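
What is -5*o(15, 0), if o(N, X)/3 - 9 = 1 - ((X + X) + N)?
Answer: 75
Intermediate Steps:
o(N, X) = 30 - 6*X - 3*N (o(N, X) = 27 + 3*(1 - ((X + X) + N)) = 27 + 3*(1 - (2*X + N)) = 27 + 3*(1 - (N + 2*X)) = 27 + 3*(1 + (-N - 2*X)) = 27 + 3*(1 - N - 2*X) = 27 + (3 - 6*X - 3*N) = 30 - 6*X - 3*N)
-5*o(15, 0) = -5*(30 - 6*0 - 3*15) = -5*(30 + 0 - 45) = -5*(-15) = 75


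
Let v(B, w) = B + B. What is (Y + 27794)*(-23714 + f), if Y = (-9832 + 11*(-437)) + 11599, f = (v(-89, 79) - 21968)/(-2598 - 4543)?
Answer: -4191335596112/7141 ≈ -5.8694e+8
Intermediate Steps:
v(B, w) = 2*B
f = 22146/7141 (f = (2*(-89) - 21968)/(-2598 - 4543) = (-178 - 21968)/(-7141) = -22146*(-1/7141) = 22146/7141 ≈ 3.1012)
Y = -3040 (Y = (-9832 - 4807) + 11599 = -14639 + 11599 = -3040)
(Y + 27794)*(-23714 + f) = (-3040 + 27794)*(-23714 + 22146/7141) = 24754*(-169319528/7141) = -4191335596112/7141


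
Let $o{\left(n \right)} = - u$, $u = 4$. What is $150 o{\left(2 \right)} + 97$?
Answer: $-503$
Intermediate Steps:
$o{\left(n \right)} = -4$ ($o{\left(n \right)} = \left(-1\right) 4 = -4$)
$150 o{\left(2 \right)} + 97 = 150 \left(-4\right) + 97 = -600 + 97 = -503$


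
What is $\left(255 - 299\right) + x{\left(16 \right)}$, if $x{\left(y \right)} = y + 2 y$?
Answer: $4$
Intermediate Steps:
$x{\left(y \right)} = 3 y$
$\left(255 - 299\right) + x{\left(16 \right)} = \left(255 - 299\right) + 3 \cdot 16 = -44 + 48 = 4$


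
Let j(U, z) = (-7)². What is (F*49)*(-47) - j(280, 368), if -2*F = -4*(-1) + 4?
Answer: 9163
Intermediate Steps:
F = -4 (F = -(-4*(-1) + 4)/2 = -(4 + 4)/2 = -½*8 = -4)
j(U, z) = 49
(F*49)*(-47) - j(280, 368) = -4*49*(-47) - 1*49 = -196*(-47) - 49 = 9212 - 49 = 9163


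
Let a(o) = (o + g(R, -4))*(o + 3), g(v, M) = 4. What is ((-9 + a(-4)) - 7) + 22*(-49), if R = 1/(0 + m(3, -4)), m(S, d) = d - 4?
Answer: -1094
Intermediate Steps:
m(S, d) = -4 + d
R = -1/8 (R = 1/(0 + (-4 - 4)) = 1/(0 - 8) = 1/(-8) = -1/8 ≈ -0.12500)
a(o) = (3 + o)*(4 + o) (a(o) = (o + 4)*(o + 3) = (4 + o)*(3 + o) = (3 + o)*(4 + o))
((-9 + a(-4)) - 7) + 22*(-49) = ((-9 + (12 + (-4)**2 + 7*(-4))) - 7) + 22*(-49) = ((-9 + (12 + 16 - 28)) - 7) - 1078 = ((-9 + 0) - 7) - 1078 = (-9 - 7) - 1078 = -16 - 1078 = -1094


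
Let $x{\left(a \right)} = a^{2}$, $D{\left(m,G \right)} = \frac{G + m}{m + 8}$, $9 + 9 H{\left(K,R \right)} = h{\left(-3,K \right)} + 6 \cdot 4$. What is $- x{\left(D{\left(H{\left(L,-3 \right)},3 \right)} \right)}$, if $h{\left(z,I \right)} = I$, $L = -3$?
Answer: $- \frac{169}{784} \approx -0.21556$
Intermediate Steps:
$H{\left(K,R \right)} = \frac{5}{3} + \frac{K}{9}$ ($H{\left(K,R \right)} = -1 + \frac{K + 6 \cdot 4}{9} = -1 + \frac{K + 24}{9} = -1 + \frac{24 + K}{9} = -1 + \left(\frac{8}{3} + \frac{K}{9}\right) = \frac{5}{3} + \frac{K}{9}$)
$D{\left(m,G \right)} = \frac{G + m}{8 + m}$
$- x{\left(D{\left(H{\left(L,-3 \right)},3 \right)} \right)} = - \left(\frac{3 + \left(\frac{5}{3} + \frac{1}{9} \left(-3\right)\right)}{8 + \left(\frac{5}{3} + \frac{1}{9} \left(-3\right)\right)}\right)^{2} = - \left(\frac{3 + \left(\frac{5}{3} - \frac{1}{3}\right)}{8 + \left(\frac{5}{3} - \frac{1}{3}\right)}\right)^{2} = - \left(\frac{3 + \frac{4}{3}}{8 + \frac{4}{3}}\right)^{2} = - \left(\frac{1}{\frac{28}{3}} \cdot \frac{13}{3}\right)^{2} = - \left(\frac{3}{28} \cdot \frac{13}{3}\right)^{2} = - \left(\frac{13}{28}\right)^{2} = \left(-1\right) \frac{169}{784} = - \frac{169}{784}$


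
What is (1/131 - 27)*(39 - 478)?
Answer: 1552304/131 ≈ 11850.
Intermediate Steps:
(1/131 - 27)*(39 - 478) = (1/131 - 27)*(-439) = -3536/131*(-439) = 1552304/131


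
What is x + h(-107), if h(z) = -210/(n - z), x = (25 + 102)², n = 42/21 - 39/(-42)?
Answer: 8273197/513 ≈ 16127.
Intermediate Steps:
n = 41/14 (n = 42*(1/21) - 39*(-1/42) = 2 + 13/14 = 41/14 ≈ 2.9286)
x = 16129 (x = 127² = 16129)
h(z) = -210/(41/14 - z)
x + h(-107) = 16129 + 2940/(-41 + 14*(-107)) = 16129 + 2940/(-41 - 1498) = 16129 + 2940/(-1539) = 16129 + 2940*(-1/1539) = 16129 - 980/513 = 8273197/513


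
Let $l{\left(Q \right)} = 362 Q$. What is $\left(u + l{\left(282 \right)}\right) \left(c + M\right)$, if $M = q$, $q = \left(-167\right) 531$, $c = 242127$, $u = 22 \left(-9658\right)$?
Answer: $-16939652400$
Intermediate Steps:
$u = -212476$
$q = -88677$
$M = -88677$
$\left(u + l{\left(282 \right)}\right) \left(c + M\right) = \left(-212476 + 362 \cdot 282\right) \left(242127 - 88677\right) = \left(-212476 + 102084\right) 153450 = \left(-110392\right) 153450 = -16939652400$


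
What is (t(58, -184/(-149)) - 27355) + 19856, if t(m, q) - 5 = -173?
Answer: -7667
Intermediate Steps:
t(m, q) = -168 (t(m, q) = 5 - 173 = -168)
(t(58, -184/(-149)) - 27355) + 19856 = (-168 - 27355) + 19856 = -27523 + 19856 = -7667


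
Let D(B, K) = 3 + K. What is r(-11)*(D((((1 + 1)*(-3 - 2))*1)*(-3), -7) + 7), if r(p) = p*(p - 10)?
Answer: 693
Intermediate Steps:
r(p) = p*(-10 + p)
r(-11)*(D((((1 + 1)*(-3 - 2))*1)*(-3), -7) + 7) = (-11*(-10 - 11))*((3 - 7) + 7) = (-11*(-21))*(-4 + 7) = 231*3 = 693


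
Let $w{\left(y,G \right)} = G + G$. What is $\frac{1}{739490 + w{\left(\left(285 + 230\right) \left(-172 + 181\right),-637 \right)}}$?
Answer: $\frac{1}{738216} \approx 1.3546 \cdot 10^{-6}$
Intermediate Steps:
$w{\left(y,G \right)} = 2 G$
$\frac{1}{739490 + w{\left(\left(285 + 230\right) \left(-172 + 181\right),-637 \right)}} = \frac{1}{739490 + 2 \left(-637\right)} = \frac{1}{739490 - 1274} = \frac{1}{738216}$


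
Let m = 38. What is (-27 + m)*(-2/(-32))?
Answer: 11/16 ≈ 0.68750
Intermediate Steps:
(-27 + m)*(-2/(-32)) = (-27 + 38)*(-2/(-32)) = 11*(-2*(-1/32)) = 11*(1/16) = 11/16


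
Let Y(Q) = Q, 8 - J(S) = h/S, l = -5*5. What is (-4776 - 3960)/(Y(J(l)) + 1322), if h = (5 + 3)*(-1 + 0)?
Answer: -109200/16621 ≈ -6.5700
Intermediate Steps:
h = -8 (h = 8*(-1) = -8)
l = -25
J(S) = 8 + 8/S (J(S) = 8 - (-8)/S = 8 + 8/S)
(-4776 - 3960)/(Y(J(l)) + 1322) = (-4776 - 3960)/((8 + 8/(-25)) + 1322) = -8736/((8 + 8*(-1/25)) + 1322) = -8736/((8 - 8/25) + 1322) = -8736/(192/25 + 1322) = -8736/33242/25 = -8736*25/33242 = -109200/16621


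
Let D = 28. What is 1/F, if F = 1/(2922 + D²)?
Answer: 3706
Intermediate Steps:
F = 1/3706 (F = 1/(2922 + 28²) = 1/(2922 + 784) = 1/3706 ≈ 0.00026983)
1/F = 1/(1/3706) = 3706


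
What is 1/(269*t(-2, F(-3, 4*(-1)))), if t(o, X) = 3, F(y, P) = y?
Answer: 1/807 ≈ 0.0012392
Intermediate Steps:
1/(269*t(-2, F(-3, 4*(-1)))) = 1/(269*3) = 1/807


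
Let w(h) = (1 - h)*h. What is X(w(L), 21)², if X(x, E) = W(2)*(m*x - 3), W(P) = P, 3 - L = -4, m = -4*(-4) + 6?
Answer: 3437316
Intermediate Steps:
m = 22 (m = 16 + 6 = 22)
L = 7 (L = 3 - 1*(-4) = 3 + 4 = 7)
w(h) = h*(1 - h)
X(x, E) = -6 + 44*x (X(x, E) = 2*(22*x - 3) = 2*(-3 + 22*x) = -6 + 44*x)
X(w(L), 21)² = (-6 + 44*(7*(1 - 1*7)))² = (-6 + 44*(7*(1 - 7)))² = (-6 + 44*(7*(-6)))² = (-6 + 44*(-42))² = (-6 - 1848)² = (-1854)² = 3437316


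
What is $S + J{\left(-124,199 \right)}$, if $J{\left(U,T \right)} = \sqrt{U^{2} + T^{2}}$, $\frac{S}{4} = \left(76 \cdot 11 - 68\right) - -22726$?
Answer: $93976 + \sqrt{54977} \approx 94211.0$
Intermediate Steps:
$S = 93976$ ($S = 4 \left(\left(76 \cdot 11 - 68\right) - -22726\right) = 4 \left(\left(836 - 68\right) + 22726\right) = 4 \left(768 + 22726\right) = 4 \cdot 23494 = 93976$)
$J{\left(U,T \right)} = \sqrt{T^{2} + U^{2}}$
$S + J{\left(-124,199 \right)} = 93976 + \sqrt{199^{2} + \left(-124\right)^{2}} = 93976 + \sqrt{39601 + 15376} = 93976 + \sqrt{54977}$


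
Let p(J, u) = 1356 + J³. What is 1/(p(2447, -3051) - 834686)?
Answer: 1/14651335293 ≈ 6.8253e-11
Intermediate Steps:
1/(p(2447, -3051) - 834686) = 1/((1356 + 2447³) - 834686) = 1/((1356 + 14652168623) - 834686) = 1/(14652169979 - 834686) = 1/14651335293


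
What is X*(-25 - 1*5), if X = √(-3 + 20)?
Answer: -30*√17 ≈ -123.69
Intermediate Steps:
X = √17 ≈ 4.1231
X*(-25 - 1*5) = √17*(-25 - 1*5) = √17*(-25 - 5) = √17*(-30) = -30*√17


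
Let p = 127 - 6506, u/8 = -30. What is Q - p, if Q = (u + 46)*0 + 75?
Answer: 6454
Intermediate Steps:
u = -240 (u = 8*(-30) = -240)
p = -6379
Q = 75 (Q = (-240 + 46)*0 + 75 = -194*0 + 75 = 0 + 75 = 75)
Q - p = 75 - 1*(-6379) = 75 + 6379 = 6454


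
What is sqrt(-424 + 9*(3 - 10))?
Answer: I*sqrt(487) ≈ 22.068*I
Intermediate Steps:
sqrt(-424 + 9*(3 - 10)) = sqrt(-424 + 9*(-7)) = sqrt(-424 - 63) = sqrt(-487) = I*sqrt(487)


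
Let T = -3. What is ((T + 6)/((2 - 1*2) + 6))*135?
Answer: 135/2 ≈ 67.500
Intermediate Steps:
((T + 6)/((2 - 1*2) + 6))*135 = ((-3 + 6)/((2 - 1*2) + 6))*135 = (3/((2 - 2) + 6))*135 = (3/(0 + 6))*135 = (3/6)*135 = (3*(⅙))*135 = (½)*135 = 135/2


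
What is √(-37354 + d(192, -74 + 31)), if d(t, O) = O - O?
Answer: I*√37354 ≈ 193.27*I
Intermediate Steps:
d(t, O) = 0
√(-37354 + d(192, -74 + 31)) = √(-37354 + 0) = √(-37354) = I*√37354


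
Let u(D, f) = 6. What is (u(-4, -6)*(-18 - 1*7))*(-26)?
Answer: 3900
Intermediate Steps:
(u(-4, -6)*(-18 - 1*7))*(-26) = (6*(-18 - 1*7))*(-26) = (6*(-18 - 7))*(-26) = (6*(-25))*(-26) = -150*(-26) = 3900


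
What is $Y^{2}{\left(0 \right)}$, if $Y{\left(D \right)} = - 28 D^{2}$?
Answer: $0$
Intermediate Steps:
$Y^{2}{\left(0 \right)} = \left(- 28 \cdot 0^{2}\right)^{2} = \left(\left(-28\right) 0\right)^{2} = 0^{2} = 0$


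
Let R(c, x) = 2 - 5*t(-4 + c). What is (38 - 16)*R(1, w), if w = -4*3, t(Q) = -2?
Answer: 264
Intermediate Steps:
w = -12
R(c, x) = 12 (R(c, x) = 2 - 5*(-2) = 2 + 10 = 12)
(38 - 16)*R(1, w) = (38 - 16)*12 = 22*12 = 264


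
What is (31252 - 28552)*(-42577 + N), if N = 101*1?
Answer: -114685200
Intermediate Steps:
N = 101
(31252 - 28552)*(-42577 + N) = (31252 - 28552)*(-42577 + 101) = 2700*(-42476) = -114685200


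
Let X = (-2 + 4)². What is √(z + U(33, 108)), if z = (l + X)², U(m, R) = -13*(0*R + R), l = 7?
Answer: I*√1283 ≈ 35.819*I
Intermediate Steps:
X = 4 (X = 2² = 4)
U(m, R) = -13*R (U(m, R) = -13*(0 + R) = -13*R)
z = 121 (z = (7 + 4)² = 11² = 121)
√(z + U(33, 108)) = √(121 - 13*108) = √(121 - 1404) = √(-1283) = I*√1283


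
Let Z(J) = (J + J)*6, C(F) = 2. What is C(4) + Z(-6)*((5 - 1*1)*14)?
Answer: -4030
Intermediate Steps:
Z(J) = 12*J (Z(J) = (2*J)*6 = 12*J)
C(4) + Z(-6)*((5 - 1*1)*14) = 2 + (12*(-6))*((5 - 1*1)*14) = 2 - 72*(5 - 1)*14 = 2 - 288*14 = 2 - 72*56 = 2 - 4032 = -4030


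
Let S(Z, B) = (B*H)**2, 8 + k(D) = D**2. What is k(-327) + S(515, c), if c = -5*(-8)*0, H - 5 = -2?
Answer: 106921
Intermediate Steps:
H = 3 (H = 5 - 2 = 3)
c = 0 (c = 40*0 = 0)
k(D) = -8 + D**2
S(Z, B) = 9*B**2 (S(Z, B) = (B*3)**2 = (3*B)**2 = 9*B**2)
k(-327) + S(515, c) = (-8 + (-327)**2) + 9*0**2 = (-8 + 106929) + 9*0 = 106921 + 0 = 106921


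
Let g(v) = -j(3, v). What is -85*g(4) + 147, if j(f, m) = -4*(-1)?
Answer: 487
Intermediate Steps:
j(f, m) = 4
g(v) = -4 (g(v) = -1*4 = -4)
-85*g(4) + 147 = -85*(-4) + 147 = 340 + 147 = 487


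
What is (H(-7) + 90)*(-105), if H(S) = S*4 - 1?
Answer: -6405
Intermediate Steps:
H(S) = -1 + 4*S (H(S) = 4*S - 1 = -1 + 4*S)
(H(-7) + 90)*(-105) = ((-1 + 4*(-7)) + 90)*(-105) = ((-1 - 28) + 90)*(-105) = (-29 + 90)*(-105) = 61*(-105) = -6405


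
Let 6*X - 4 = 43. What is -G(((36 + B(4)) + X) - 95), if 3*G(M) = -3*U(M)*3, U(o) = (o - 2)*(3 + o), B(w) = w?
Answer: 78175/12 ≈ 6514.6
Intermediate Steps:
X = 47/6 (X = ⅔ + (⅙)*43 = ⅔ + 43/6 = 47/6 ≈ 7.8333)
U(o) = (-2 + o)*(3 + o)
G(M) = 18 - 3*M - 3*M² (G(M) = (-3*(-6 + M + M²)*3)/3 = ((18 - 3*M - 3*M²)*3)/3 = (54 - 9*M - 9*M²)/3 = 18 - 3*M - 3*M²)
-G(((36 + B(4)) + X) - 95) = -(18 - 3*(((36 + 4) + 47/6) - 95) - 3*(((36 + 4) + 47/6) - 95)²) = -(18 - 3*((40 + 47/6) - 95) - 3*((40 + 47/6) - 95)²) = -(18 - 3*(287/6 - 95) - 3*(287/6 - 95)²) = -(18 - 3*(-283/6) - 3*(-283/6)²) = -(18 + 283/2 - 3*80089/36) = -(18 + 283/2 - 80089/12) = -1*(-78175/12) = 78175/12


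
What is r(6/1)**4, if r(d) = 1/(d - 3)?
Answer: 1/81 ≈ 0.012346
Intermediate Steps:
r(d) = 1/(-3 + d)
r(6/1)**4 = (1/(-3 + 6/1))**4 = (1/(-3 + 6*1))**4 = (1/(-3 + 6))**4 = (1/3)**4 = 1/81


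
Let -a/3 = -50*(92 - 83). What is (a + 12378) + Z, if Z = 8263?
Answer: 21991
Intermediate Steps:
a = 1350 (a = -(-150)*(92 - 83) = -(-150)*9 = -3*(-450) = 1350)
(a + 12378) + Z = (1350 + 12378) + 8263 = 13728 + 8263 = 21991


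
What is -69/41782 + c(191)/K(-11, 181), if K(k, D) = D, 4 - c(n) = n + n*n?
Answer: -1532074865/7562542 ≈ -202.59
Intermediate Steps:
c(n) = 4 - n - n² (c(n) = 4 - (n + n*n) = 4 - (n + n²) = 4 + (-n - n²) = 4 - n - n²)
-69/41782 + c(191)/K(-11, 181) = -69/41782 + (4 - 1*191 - 1*191²)/181 = -69*1/41782 + (4 - 191 - 1*36481)*(1/181) = -69/41782 + (4 - 191 - 36481)*(1/181) = -69/41782 - 36668*1/181 = -69/41782 - 36668/181 = -1532074865/7562542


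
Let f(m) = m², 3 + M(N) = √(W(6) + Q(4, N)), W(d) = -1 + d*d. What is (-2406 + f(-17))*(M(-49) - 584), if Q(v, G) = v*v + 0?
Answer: 1242679 - 2117*√51 ≈ 1.2276e+6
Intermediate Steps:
Q(v, G) = v² (Q(v, G) = v² + 0 = v²)
W(d) = -1 + d²
M(N) = -3 + √51 (M(N) = -3 + √((-1 + 6²) + 4²) = -3 + √((-1 + 36) + 16) = -3 + √(35 + 16) = -3 + √51)
(-2406 + f(-17))*(M(-49) - 584) = (-2406 + (-17)²)*((-3 + √51) - 584) = (-2406 + 289)*(-587 + √51) = -2117*(-587 + √51) = 1242679 - 2117*√51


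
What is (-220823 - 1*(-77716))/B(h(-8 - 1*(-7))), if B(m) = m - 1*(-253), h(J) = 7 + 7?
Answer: -143107/267 ≈ -535.98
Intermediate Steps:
h(J) = 14
B(m) = 253 + m (B(m) = m + 253 = 253 + m)
(-220823 - 1*(-77716))/B(h(-8 - 1*(-7))) = (-220823 - 1*(-77716))/(253 + 14) = (-220823 + 77716)/267 = -143107*1/267 = -143107/267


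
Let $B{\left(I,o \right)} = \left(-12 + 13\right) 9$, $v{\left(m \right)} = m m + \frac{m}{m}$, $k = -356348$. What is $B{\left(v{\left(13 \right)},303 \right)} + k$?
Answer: $-356339$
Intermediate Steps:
$v{\left(m \right)} = 1 + m^{2}$ ($v{\left(m \right)} = m^{2} + 1 = 1 + m^{2}$)
$B{\left(I,o \right)} = 9$ ($B{\left(I,o \right)} = 1 \cdot 9 = 9$)
$B{\left(v{\left(13 \right)},303 \right)} + k = 9 - 356348 = -356339$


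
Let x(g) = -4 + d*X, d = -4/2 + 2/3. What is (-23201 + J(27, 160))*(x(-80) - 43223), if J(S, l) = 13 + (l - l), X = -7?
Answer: 3006393764/3 ≈ 1.0021e+9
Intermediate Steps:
d = -4/3 (d = -4*1/2 + 2*(1/3) = -2 + 2/3 = -4/3 ≈ -1.3333)
x(g) = 16/3 (x(g) = -4 - 4/3*(-7) = -4 + 28/3 = 16/3)
J(S, l) = 13 (J(S, l) = 13 + 0 = 13)
(-23201 + J(27, 160))*(x(-80) - 43223) = (-23201 + 13)*(16/3 - 43223) = -23188*(-129653/3) = 3006393764/3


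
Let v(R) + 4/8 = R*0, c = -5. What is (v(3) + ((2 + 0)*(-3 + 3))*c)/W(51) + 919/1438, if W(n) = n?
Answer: 23075/36669 ≈ 0.62928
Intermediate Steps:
v(R) = -1/2 (v(R) = -1/2 + R*0 = -1/2 + 0 = -1/2)
(v(3) + ((2 + 0)*(-3 + 3))*c)/W(51) + 919/1438 = (-1/2 + ((2 + 0)*(-3 + 3))*(-5))/51 + 919/1438 = (-1/2 + (2*0)*(-5))*(1/51) + 919*(1/1438) = (-1/2 + 0*(-5))*(1/51) + 919/1438 = (-1/2 + 0)*(1/51) + 919/1438 = -1/2*1/51 + 919/1438 = -1/102 + 919/1438 = 23075/36669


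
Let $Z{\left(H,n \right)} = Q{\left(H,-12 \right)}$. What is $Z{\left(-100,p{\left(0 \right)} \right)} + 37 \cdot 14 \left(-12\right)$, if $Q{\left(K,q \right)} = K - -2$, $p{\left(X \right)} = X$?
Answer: $-6314$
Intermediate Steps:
$Q{\left(K,q \right)} = 2 + K$ ($Q{\left(K,q \right)} = K + 2 = 2 + K$)
$Z{\left(H,n \right)} = 2 + H$
$Z{\left(-100,p{\left(0 \right)} \right)} + 37 \cdot 14 \left(-12\right) = \left(2 - 100\right) + 37 \cdot 14 \left(-12\right) = -98 + 518 \left(-12\right) = -98 - 6216 = -6314$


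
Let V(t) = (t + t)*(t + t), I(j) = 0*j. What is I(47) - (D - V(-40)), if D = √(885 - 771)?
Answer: 6400 - √114 ≈ 6389.3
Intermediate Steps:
I(j) = 0
V(t) = 4*t² (V(t) = (2*t)*(2*t) = 4*t²)
D = √114 ≈ 10.677
I(47) - (D - V(-40)) = 0 - (√114 - 4*(-40)²) = 0 - (√114 - 4*1600) = 0 - (√114 - 1*6400) = 0 - (√114 - 6400) = 0 - (-6400 + √114) = 0 + (6400 - √114) = 6400 - √114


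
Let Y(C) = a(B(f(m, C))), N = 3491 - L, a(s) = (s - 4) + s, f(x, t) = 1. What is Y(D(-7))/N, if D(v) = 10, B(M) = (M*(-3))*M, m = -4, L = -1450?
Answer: -10/4941 ≈ -0.0020239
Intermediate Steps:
B(M) = -3*M² (B(M) = (-3*M)*M = -3*M²)
a(s) = -4 + 2*s (a(s) = (-4 + s) + s = -4 + 2*s)
N = 4941 (N = 3491 - 1*(-1450) = 3491 + 1450 = 4941)
Y(C) = -10 (Y(C) = -4 + 2*(-3*1²) = -4 + 2*(-3*1) = -4 + 2*(-3) = -4 - 6 = -10)
Y(D(-7))/N = -10/4941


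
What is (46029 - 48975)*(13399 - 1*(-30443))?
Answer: -129158532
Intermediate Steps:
(46029 - 48975)*(13399 - 1*(-30443)) = -2946*(13399 + 30443) = -2946*43842 = -129158532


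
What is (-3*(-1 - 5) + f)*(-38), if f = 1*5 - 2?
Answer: -798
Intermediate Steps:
f = 3 (f = 5 - 2 = 3)
(-3*(-1 - 5) + f)*(-38) = (-3*(-1 - 5) + 3)*(-38) = (-3*(-6) + 3)*(-38) = (18 + 3)*(-38) = 21*(-38) = -798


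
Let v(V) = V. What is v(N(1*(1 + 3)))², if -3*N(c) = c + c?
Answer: 64/9 ≈ 7.1111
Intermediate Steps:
N(c) = -2*c/3 (N(c) = -(c + c)/3 = -2*c/3)
v(N(1*(1 + 3)))² = (-2*(1 + 3)/3)² = (-2*4/3)² = (-⅔*4)² = (-8/3)² = 64/9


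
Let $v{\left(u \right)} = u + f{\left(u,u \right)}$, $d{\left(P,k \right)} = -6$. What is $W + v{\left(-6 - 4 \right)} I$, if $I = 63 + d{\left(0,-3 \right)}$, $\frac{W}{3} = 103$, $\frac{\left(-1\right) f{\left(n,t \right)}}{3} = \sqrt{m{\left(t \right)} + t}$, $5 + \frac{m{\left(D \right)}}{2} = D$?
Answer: $-261 - 342 i \sqrt{10} \approx -261.0 - 1081.5 i$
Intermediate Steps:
$m{\left(D \right)} = -10 + 2 D$
$f{\left(n,t \right)} = - 3 \sqrt{-10 + 3 t}$ ($f{\left(n,t \right)} = - 3 \sqrt{\left(-10 + 2 t\right) + t} = - 3 \sqrt{-10 + 3 t}$)
$v{\left(u \right)} = u - 3 \sqrt{-10 + 3 u}$
$W = 309$ ($W = 3 \cdot 103 = 309$)
$I = 57$ ($I = 63 - 6 = 57$)
$W + v{\left(-6 - 4 \right)} I = 309 + \left(\left(-6 - 4\right) - 3 \sqrt{-10 + 3 \left(-6 - 4\right)}\right) 57 = 309 + \left(-10 - 3 \sqrt{-10 + 3 \left(-10\right)}\right) 57 = 309 + \left(-10 - 3 \sqrt{-10 - 30}\right) 57 = 309 + \left(-10 - 3 \sqrt{-40}\right) 57 = 309 + \left(-10 - 3 \cdot 2 i \sqrt{10}\right) 57 = 309 + \left(-10 - 6 i \sqrt{10}\right) 57 = 309 - \left(570 + 342 i \sqrt{10}\right) = -261 - 342 i \sqrt{10}$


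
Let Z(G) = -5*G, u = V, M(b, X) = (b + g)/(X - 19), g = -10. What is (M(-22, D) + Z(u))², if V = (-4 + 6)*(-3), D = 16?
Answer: 14884/9 ≈ 1653.8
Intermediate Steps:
M(b, X) = (-10 + b)/(-19 + X) (M(b, X) = (b - 10)/(X - 19) = (-10 + b)/(-19 + X))
V = -6 (V = 2*(-3) = -6)
u = -6
(M(-22, D) + Z(u))² = ((-10 - 22)/(-19 + 16) - 5*(-6))² = (-32/(-3) + 30)² = (-⅓*(-32) + 30)² = (32/3 + 30)² = (122/3)² = 14884/9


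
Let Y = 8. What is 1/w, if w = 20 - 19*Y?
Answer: -1/132 ≈ -0.0075758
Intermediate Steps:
w = -132 (w = 20 - 19*8 = 20 - 152 = -132)
1/w = 1/(-132) = -1/132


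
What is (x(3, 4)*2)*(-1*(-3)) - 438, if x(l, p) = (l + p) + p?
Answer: -372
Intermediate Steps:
x(l, p) = l + 2*p
(x(3, 4)*2)*(-1*(-3)) - 438 = ((3 + 2*4)*2)*(-1*(-3)) - 438 = ((3 + 8)*2)*3 - 438 = (11*2)*3 - 438 = 22*3 - 438 = 66 - 438 = -372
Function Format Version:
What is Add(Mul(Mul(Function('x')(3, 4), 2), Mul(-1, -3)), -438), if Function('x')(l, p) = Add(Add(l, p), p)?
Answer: -372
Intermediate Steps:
Function('x')(l, p) = Add(l, Mul(2, p))
Add(Mul(Mul(Function('x')(3, 4), 2), Mul(-1, -3)), -438) = Add(Mul(Mul(Add(3, Mul(2, 4)), 2), Mul(-1, -3)), -438) = Add(Mul(Mul(Add(3, 8), 2), 3), -438) = Add(Mul(Mul(11, 2), 3), -438) = Add(Mul(22, 3), -438) = Add(66, -438) = -372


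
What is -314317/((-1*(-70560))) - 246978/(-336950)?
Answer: -8848234547/2377519200 ≈ -3.7216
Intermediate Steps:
-314317/((-1*(-70560))) - 246978/(-336950) = -314317/70560 - 246978*(-1/336950) = -314317*1/70560 + 123489/168475 = -314317/70560 + 123489/168475 = -8848234547/2377519200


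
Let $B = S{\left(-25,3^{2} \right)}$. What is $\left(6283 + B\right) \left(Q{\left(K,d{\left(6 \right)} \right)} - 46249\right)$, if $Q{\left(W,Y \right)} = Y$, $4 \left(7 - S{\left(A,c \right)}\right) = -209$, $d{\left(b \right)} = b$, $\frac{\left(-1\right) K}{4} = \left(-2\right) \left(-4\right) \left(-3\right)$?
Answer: $- \frac{1173138667}{4} \approx -2.9328 \cdot 10^{8}$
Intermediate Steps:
$K = 96$ ($K = - 4 \left(-2\right) \left(-4\right) \left(-3\right) = - 4 \cdot 8 \left(-3\right) = \left(-4\right) \left(-24\right) = 96$)
$S{\left(A,c \right)} = \frac{237}{4}$ ($S{\left(A,c \right)} = 7 - - \frac{209}{4} = 7 + \frac{209}{4} = \frac{237}{4}$)
$B = \frac{237}{4} \approx 59.25$
$\left(6283 + B\right) \left(Q{\left(K,d{\left(6 \right)} \right)} - 46249\right) = \left(6283 + \frac{237}{4}\right) \left(6 - 46249\right) = \frac{25369}{4} \left(-46243\right) = - \frac{1173138667}{4}$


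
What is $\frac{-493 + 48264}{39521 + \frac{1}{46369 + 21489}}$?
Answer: $\frac{3241644518}{2681816019} \approx 1.2087$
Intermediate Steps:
$\frac{-493 + 48264}{39521 + \frac{1}{46369 + 21489}} = \frac{47771}{39521 + \frac{1}{67858}} = \frac{47771}{\frac{2681816019}{67858}} = 47771 \cdot \frac{67858}{2681816019} = \frac{3241644518}{2681816019}$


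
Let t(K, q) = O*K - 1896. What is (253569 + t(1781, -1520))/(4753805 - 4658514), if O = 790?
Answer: 1658663/95291 ≈ 17.406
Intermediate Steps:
t(K, q) = -1896 + 790*K (t(K, q) = 790*K - 1896 = -1896 + 790*K)
(253569 + t(1781, -1520))/(4753805 - 4658514) = (253569 + (-1896 + 790*1781))/(4753805 - 4658514) = (253569 + (-1896 + 1406990))/95291 = (253569 + 1405094)*(1/95291) = 1658663*(1/95291) = 1658663/95291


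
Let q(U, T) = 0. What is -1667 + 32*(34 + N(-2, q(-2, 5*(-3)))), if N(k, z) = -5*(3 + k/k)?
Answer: -1219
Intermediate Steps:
N(k, z) = -20 (N(k, z) = -5*(3 + 1) = -5*4 = -20)
-1667 + 32*(34 + N(-2, q(-2, 5*(-3)))) = -1667 + 32*(34 - 20) = -1667 + 32*14 = -1667 + 448 = -1219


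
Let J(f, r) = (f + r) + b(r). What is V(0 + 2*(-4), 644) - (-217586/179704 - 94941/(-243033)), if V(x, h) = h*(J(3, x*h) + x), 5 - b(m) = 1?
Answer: -3450798527515775/1039857196 ≈ -3.3185e+6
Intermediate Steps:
b(m) = 4 (b(m) = 5 - 1*1 = 5 - 1 = 4)
J(f, r) = 4 + f + r (J(f, r) = (f + r) + 4 = 4 + f + r)
V(x, h) = h*(7 + x + h*x) (V(x, h) = h*((4 + 3 + x*h) + x) = h*((4 + 3 + h*x) + x) = h*((7 + h*x) + x) = h*(7 + x + h*x))
V(0 + 2*(-4), 644) - (-217586/179704 - 94941/(-243033)) = 644*(7 + (0 + 2*(-4)) + 644*(0 + 2*(-4))) - (-217586/179704 - 94941/(-243033)) = 644*(7 + (0 - 8) + 644*(0 - 8)) - (-217586*1/179704 - 94941*(-1/243033)) = 644*(7 - 8 + 644*(-8)) - (-108793/89852 + 4521/11573) = 644*(7 - 8 - 5152) - 1*(-852840497/1039857196) = 644*(-5153) + 852840497/1039857196 = -3318532 + 852840497/1039857196 = -3450798527515775/1039857196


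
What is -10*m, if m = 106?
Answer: -1060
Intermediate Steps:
-10*m = -10*106 = -1060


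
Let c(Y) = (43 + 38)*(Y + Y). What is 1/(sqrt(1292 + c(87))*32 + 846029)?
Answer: 846029/715749313577 - 224*sqrt(314)/715749313577 ≈ 1.1765e-6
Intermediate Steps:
c(Y) = 162*Y (c(Y) = 81*(2*Y) = 162*Y)
1/(sqrt(1292 + c(87))*32 + 846029) = 1/(sqrt(1292 + 162*87)*32 + 846029) = 1/(sqrt(1292 + 14094)*32 + 846029) = 1/(sqrt(15386)*32 + 846029) = 1/((7*sqrt(314))*32 + 846029) = 1/(224*sqrt(314) + 846029) = 1/(846029 + 224*sqrt(314))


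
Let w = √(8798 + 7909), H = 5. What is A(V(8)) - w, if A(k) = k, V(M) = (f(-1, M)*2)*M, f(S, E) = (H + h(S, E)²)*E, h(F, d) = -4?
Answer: 2688 - √16707 ≈ 2558.7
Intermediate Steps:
f(S, E) = 21*E (f(S, E) = (5 + (-4)²)*E = (5 + 16)*E = 21*E)
V(M) = 42*M² (V(M) = ((21*M)*2)*M = (42*M)*M = 42*M²)
w = √16707 ≈ 129.26
A(V(8)) - w = 42*8² - √16707 = 42*64 - √16707 = 2688 - √16707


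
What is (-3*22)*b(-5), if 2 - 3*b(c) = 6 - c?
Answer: 198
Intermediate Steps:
b(c) = -4/3 + c/3 (b(c) = ⅔ - (6 - c)/3 = ⅔ + (-2 + c/3) = -4/3 + c/3)
(-3*22)*b(-5) = (-3*22)*(-4/3 + (⅓)*(-5)) = -66*(-4/3 - 5/3) = -66*(-3) = 198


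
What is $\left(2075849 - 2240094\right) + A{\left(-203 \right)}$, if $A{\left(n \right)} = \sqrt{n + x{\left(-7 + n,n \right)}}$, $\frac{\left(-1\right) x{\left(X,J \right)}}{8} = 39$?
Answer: $-164245 + i \sqrt{515} \approx -1.6425 \cdot 10^{5} + 22.694 i$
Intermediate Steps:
$x{\left(X,J \right)} = -312$ ($x{\left(X,J \right)} = \left(-8\right) 39 = -312$)
$A{\left(n \right)} = \sqrt{-312 + n}$ ($A{\left(n \right)} = \sqrt{n - 312} = \sqrt{-312 + n}$)
$\left(2075849 - 2240094\right) + A{\left(-203 \right)} = \left(2075849 - 2240094\right) + \sqrt{-312 - 203} = -164245 + \sqrt{-515} = -164245 + i \sqrt{515}$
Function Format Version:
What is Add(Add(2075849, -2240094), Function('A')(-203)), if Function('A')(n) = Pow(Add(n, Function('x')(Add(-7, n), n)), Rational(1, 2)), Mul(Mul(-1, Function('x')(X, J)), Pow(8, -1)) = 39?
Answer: Add(-164245, Mul(I, Pow(515, Rational(1, 2)))) ≈ Add(-1.6425e+5, Mul(22.694, I))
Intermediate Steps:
Function('x')(X, J) = -312 (Function('x')(X, J) = Mul(-8, 39) = -312)
Function('A')(n) = Pow(Add(-312, n), Rational(1, 2)) (Function('A')(n) = Pow(Add(n, -312), Rational(1, 2)) = Pow(Add(-312, n), Rational(1, 2)))
Add(Add(2075849, -2240094), Function('A')(-203)) = Add(Add(2075849, -2240094), Pow(Add(-312, -203), Rational(1, 2))) = Add(-164245, Pow(-515, Rational(1, 2))) = Add(-164245, Mul(I, Pow(515, Rational(1, 2))))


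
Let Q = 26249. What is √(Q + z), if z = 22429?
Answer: √48678 ≈ 220.63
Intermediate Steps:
√(Q + z) = √(26249 + 22429) = √48678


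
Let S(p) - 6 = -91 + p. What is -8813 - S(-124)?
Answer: -8604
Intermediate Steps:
S(p) = -85 + p (S(p) = 6 + (-91 + p) = -85 + p)
-8813 - S(-124) = -8813 - (-85 - 124) = -8813 - 1*(-209) = -8813 + 209 = -8604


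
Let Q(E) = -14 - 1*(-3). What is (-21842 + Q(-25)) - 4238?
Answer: -26091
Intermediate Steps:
Q(E) = -11 (Q(E) = -14 + 3 = -11)
(-21842 + Q(-25)) - 4238 = (-21842 - 11) - 4238 = -21853 - 4238 = -26091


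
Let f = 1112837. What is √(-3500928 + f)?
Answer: I*√2388091 ≈ 1545.3*I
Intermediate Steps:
√(-3500928 + f) = √(-3500928 + 1112837) = √(-2388091) = I*√2388091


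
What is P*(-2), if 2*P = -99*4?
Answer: 396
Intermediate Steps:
P = -198 (P = (-99*4)/2 = (1/2)*(-396) = -198)
P*(-2) = -198*(-2) = 396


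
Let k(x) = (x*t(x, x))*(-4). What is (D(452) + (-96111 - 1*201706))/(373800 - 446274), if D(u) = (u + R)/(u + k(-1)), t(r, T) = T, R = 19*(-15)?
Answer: 133421849/32468352 ≈ 4.1093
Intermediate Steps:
R = -285
k(x) = -4*x**2 (k(x) = (x*x)*(-4) = x**2*(-4) = -4*x**2)
D(u) = (-285 + u)/(-4 + u) (D(u) = (u - 285)/(u - 4*(-1)**2) = (-285 + u)/(u - 4*1) = (-285 + u)/(u - 4) = (-285 + u)/(-4 + u))
(D(452) + (-96111 - 1*201706))/(373800 - 446274) = ((-285 + 452)/(-4 + 452) + (-96111 - 1*201706))/(373800 - 446274) = (167/448 + (-96111 - 201706))/(-72474) = ((1/448)*167 - 297817)*(-1/72474) = (167/448 - 297817)*(-1/72474) = -133421849/448*(-1/72474) = 133421849/32468352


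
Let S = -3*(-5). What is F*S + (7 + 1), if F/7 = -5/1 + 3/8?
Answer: -3821/8 ≈ -477.63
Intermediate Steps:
F = -259/8 (F = 7*(-5/1 + 3/8) = 7*(-5*1 + 3*(⅛)) = 7*(-5 + 3/8) = 7*(-37/8) = -259/8 ≈ -32.375)
S = 15
F*S + (7 + 1) = -259/8*15 + (7 + 1) = -3885/8 + 8 = -3821/8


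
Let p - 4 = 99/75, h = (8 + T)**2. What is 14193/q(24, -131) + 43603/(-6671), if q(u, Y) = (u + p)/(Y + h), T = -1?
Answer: -27732720307/698549 ≈ -39700.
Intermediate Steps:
h = 49 (h = (8 - 1)**2 = 7**2 = 49)
p = 133/25 (p = 4 + 99/75 = 4 + 99*(1/75) = 4 + 33/25 = 133/25 ≈ 5.3200)
q(u, Y) = (133/25 + u)/(49 + Y) (q(u, Y) = (u + 133/25)/(Y + 49) = (133/25 + u)/(49 + Y))
14193/q(24, -131) + 43603/(-6671) = 14193/(((133/25 + 24)/(49 - 131))) + 43603/(-6671) = 14193/(((733/25)/(-82))) + 43603*(-1/6671) = 14193/((-1/82*733/25)) - 6229/953 = 14193/(-733/2050) - 6229/953 = 14193*(-2050/733) - 6229/953 = -29095650/733 - 6229/953 = -27732720307/698549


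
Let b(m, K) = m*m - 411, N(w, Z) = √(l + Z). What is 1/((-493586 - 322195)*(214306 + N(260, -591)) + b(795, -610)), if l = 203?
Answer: I/(6*(-29137688562*I + 271927*√97)) ≈ -5.72e-12 + 5.2575e-16*I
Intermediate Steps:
N(w, Z) = √(203 + Z)
b(m, K) = -411 + m² (b(m, K) = m² - 411 = -411 + m²)
1/((-493586 - 322195)*(214306 + N(260, -591)) + b(795, -610)) = 1/((-493586 - 322195)*(214306 + √(203 - 591)) + (-411 + 795²)) = 1/(-815781*(214306 + √(-388)) + (-411 + 632025)) = 1/(-815781*(214306 + 2*I*√97) + 631614) = 1/((-174826762986 - 1631562*I*√97) + 631614) = 1/(-174826131372 - 1631562*I*√97)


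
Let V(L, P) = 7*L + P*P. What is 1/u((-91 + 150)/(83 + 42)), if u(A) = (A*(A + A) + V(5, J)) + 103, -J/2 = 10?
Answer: 15625/8413212 ≈ 0.0018572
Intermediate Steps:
J = -20 (J = -2*10 = -20)
V(L, P) = P² + 7*L (V(L, P) = 7*L + P² = P² + 7*L)
u(A) = 538 + 2*A² (u(A) = (A*(A + A) + ((-20)² + 7*5)) + 103 = (A*(2*A) + (400 + 35)) + 103 = (2*A² + 435) + 103 = (435 + 2*A²) + 103 = 538 + 2*A²)
1/u((-91 + 150)/(83 + 42)) = 1/(538 + 2*((-91 + 150)/(83 + 42))²) = 1/(538 + 2*(59/125)²) = 1/(538 + 2*(3481/15625)) = 1/(538 + 6962/15625) = 1/(8413212/15625) = 15625/8413212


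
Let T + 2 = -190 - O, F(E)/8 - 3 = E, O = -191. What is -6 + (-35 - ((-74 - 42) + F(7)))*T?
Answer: -7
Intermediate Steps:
F(E) = 24 + 8*E
T = -1 (T = -2 + (-190 - 1*(-191)) = -2 + (-190 + 191) = -2 + 1 = -1)
-6 + (-35 - ((-74 - 42) + F(7)))*T = -6 + (-35 - ((-74 - 42) + (24 + 8*7)))*(-1) = -6 + (-35 - (-116 + (24 + 56)))*(-1) = -6 + (-35 - (-116 + 80))*(-1) = -6 + (-35 - 1*(-36))*(-1) = -6 + (-35 + 36)*(-1) = -6 + 1*(-1) = -6 - 1 = -7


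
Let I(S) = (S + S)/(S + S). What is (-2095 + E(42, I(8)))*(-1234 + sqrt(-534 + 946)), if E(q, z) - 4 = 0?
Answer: 2580294 - 4182*sqrt(103) ≈ 2.5379e+6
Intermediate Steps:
I(S) = 1 (I(S) = (2*S)/((2*S)) = (2*S)*(1/(2*S)) = 1)
E(q, z) = 4 (E(q, z) = 4 + 0 = 4)
(-2095 + E(42, I(8)))*(-1234 + sqrt(-534 + 946)) = (-2095 + 4)*(-1234 + sqrt(-534 + 946)) = -2091*(-1234 + sqrt(412)) = -2091*(-1234 + 2*sqrt(103)) = 2580294 - 4182*sqrt(103)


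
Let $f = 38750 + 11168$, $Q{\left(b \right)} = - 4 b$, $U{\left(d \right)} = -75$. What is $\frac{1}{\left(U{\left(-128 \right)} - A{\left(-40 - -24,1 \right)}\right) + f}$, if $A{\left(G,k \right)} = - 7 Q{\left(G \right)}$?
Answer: $\frac{1}{50291} \approx 1.9884 \cdot 10^{-5}$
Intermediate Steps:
$A{\left(G,k \right)} = 28 G$ ($A{\left(G,k \right)} = - 7 \left(- 4 G\right) = 28 G$)
$f = 49918$
$\frac{1}{\left(U{\left(-128 \right)} - A{\left(-40 - -24,1 \right)}\right) + f} = \frac{1}{\left(-75 - 28 \left(-40 - -24\right)\right) + 49918} = \frac{1}{\left(-75 - 28 \left(-40 + 24\right)\right) + 49918} = \frac{1}{\left(-75 - 28 \left(-16\right)\right) + 49918} = \frac{1}{\left(-75 - -448\right) + 49918} = \frac{1}{\left(-75 + 448\right) + 49918} = \frac{1}{373 + 49918} = \frac{1}{50291}$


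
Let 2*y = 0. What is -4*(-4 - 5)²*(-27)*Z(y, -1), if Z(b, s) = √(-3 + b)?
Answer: 8748*I*√3 ≈ 15152.0*I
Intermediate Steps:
y = 0 (y = (½)*0 = 0)
-4*(-4 - 5)²*(-27)*Z(y, -1) = -4*(-4 - 5)²*(-27)*√(-3 + 0) = -4*(-9)²*(-27)*√(-3) = -4*81*(-27)*I*√3 = -(-8748)*I*√3 = 8748*I*√3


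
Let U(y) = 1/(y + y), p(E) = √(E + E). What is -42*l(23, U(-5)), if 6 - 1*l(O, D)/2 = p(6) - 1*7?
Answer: -1092 + 168*√3 ≈ -801.02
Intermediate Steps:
p(E) = √2*√E (p(E) = √(2*E) = √2*√E)
U(y) = 1/(2*y)
l(O, D) = 26 - 4*√3 (l(O, D) = 12 - 2*(√2*√6 - 1*7) = 12 - 2*(2*√3 - 7) = 12 - 2*(-7 + 2*√3) = 12 + (14 - 4*√3) = 26 - 4*√3)
-42*l(23, U(-5)) = -42*(26 - 4*√3) = -1092 + 168*√3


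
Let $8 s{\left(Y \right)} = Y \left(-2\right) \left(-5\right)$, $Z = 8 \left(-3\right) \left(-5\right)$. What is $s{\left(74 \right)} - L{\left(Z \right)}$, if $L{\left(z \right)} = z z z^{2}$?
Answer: $- \frac{414719815}{2} \approx -2.0736 \cdot 10^{8}$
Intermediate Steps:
$Z = 120$ ($Z = \left(-24\right) \left(-5\right) = 120$)
$L{\left(z \right)} = z^{4}$ ($L{\left(z \right)} = z^{2} z^{2} = z^{4}$)
$s{\left(Y \right)} = \frac{5 Y}{4}$ ($s{\left(Y \right)} = \frac{Y \left(-2\right) \left(-5\right)}{8} = \frac{- 2 Y \left(-5\right)}{8} = \frac{10 Y}{8} = \frac{5 Y}{4}$)
$s{\left(74 \right)} - L{\left(Z \right)} = \frac{5}{4} \cdot 74 - 120^{4} = \frac{185}{2} - 207360000 = - \frac{414719815}{2}$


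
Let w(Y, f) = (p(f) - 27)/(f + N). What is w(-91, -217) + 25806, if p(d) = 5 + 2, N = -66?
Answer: 7303118/283 ≈ 25806.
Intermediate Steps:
p(d) = 7
w(Y, f) = -20/(-66 + f) (w(Y, f) = (7 - 27)/(f - 66) = -20/(-66 + f))
w(-91, -217) + 25806 = -20/(-66 - 217) + 25806 = -20/(-283) + 25806 = -20*(-1/283) + 25806 = 20/283 + 25806 = 7303118/283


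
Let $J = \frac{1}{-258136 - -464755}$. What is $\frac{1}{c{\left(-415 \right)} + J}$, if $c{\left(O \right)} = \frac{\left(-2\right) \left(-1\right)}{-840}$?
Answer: $- \frac{1377460}{3273} \approx -420.86$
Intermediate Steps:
$c{\left(O \right)} = - \frac{1}{420}$ ($c{\left(O \right)} = 2 \left(- \frac{1}{840}\right) = - \frac{1}{420}$)
$J = \frac{1}{206619}$ ($J = \frac{1}{-258136 + 464755} = \frac{1}{206619} \approx 4.8398 \cdot 10^{-6}$)
$\frac{1}{c{\left(-415 \right)} + J} = \frac{1}{- \frac{1}{420} + \frac{1}{206619}} = \frac{1}{- \frac{3273}{1377460}} = - \frac{1377460}{3273}$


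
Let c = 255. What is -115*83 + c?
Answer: -9290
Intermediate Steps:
-115*83 + c = -115*83 + 255 = -9545 + 255 = -9290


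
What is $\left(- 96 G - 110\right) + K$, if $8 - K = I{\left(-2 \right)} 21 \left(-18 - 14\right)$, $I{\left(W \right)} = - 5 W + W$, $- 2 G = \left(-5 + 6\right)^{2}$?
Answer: $5322$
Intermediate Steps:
$G = - \frac{1}{2}$ ($G = - \frac{\left(-5 + 6\right)^{2}}{2} = - \frac{1^{2}}{2} = \left(- \frac{1}{2}\right) 1 = - \frac{1}{2} \approx -0.5$)
$I{\left(W \right)} = - 4 W$
$K = 5384$ ($K = 8 - \left(-4\right) \left(-2\right) 21 \left(-18 - 14\right) = 8 - 8 \cdot 21 \left(-32\right) = 8 - 168 \left(-32\right) = 8 - -5376 = 8 + 5376 = 5384$)
$\left(- 96 G - 110\right) + K = \left(\left(-96\right) \left(- \frac{1}{2}\right) - 110\right) + 5384 = \left(48 - 110\right) + 5384 = -62 + 5384 = 5322$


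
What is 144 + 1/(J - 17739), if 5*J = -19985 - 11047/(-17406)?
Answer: 272400829722/1891673033 ≈ 144.00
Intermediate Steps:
J = -347847863/87030 (J = (-19985 - 11047/(-17406))/5 = (-19985 - 11047*(-1/17406))/5 = (-19985 + 11047/17406)/5 = (⅕)*(-347847863/17406) = -347847863/87030 ≈ -3996.9)
144 + 1/(J - 17739) = 144 + 1/(-347847863/87030 - 17739) = 144 + 1/(-1891673033/87030) = 144 - 87030/1891673033 = 272400829722/1891673033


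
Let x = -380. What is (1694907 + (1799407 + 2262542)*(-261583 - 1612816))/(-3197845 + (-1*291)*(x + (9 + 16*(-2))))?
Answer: 1903427862186/770143 ≈ 2.4715e+6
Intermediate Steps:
(1694907 + (1799407 + 2262542)*(-261583 - 1612816))/(-3197845 + (-1*291)*(x + (9 + 16*(-2)))) = (1694907 + (1799407 + 2262542)*(-261583 - 1612816))/(-3197845 + (-1*291)*(-380 + (9 + 16*(-2)))) = (1694907 + 4061949*(-1874399))/(-3197845 - 291*(-380 + (9 - 32))) = (1694907 - 7613713143651)/(-3197845 - 291*(-380 - 23)) = -7613711448744/(-3197845 - 291*(-403)) = -7613711448744/(-3197845 + 117273) = -7613711448744/(-3080572) = -7613711448744*(-1/3080572) = 1903427862186/770143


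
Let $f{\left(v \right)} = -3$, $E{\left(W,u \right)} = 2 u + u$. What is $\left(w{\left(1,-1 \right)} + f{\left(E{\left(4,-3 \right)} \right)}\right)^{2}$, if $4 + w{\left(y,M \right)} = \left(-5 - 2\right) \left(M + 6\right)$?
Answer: $1764$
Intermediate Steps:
$E{\left(W,u \right)} = 3 u$
$w{\left(y,M \right)} = -46 - 7 M$ ($w{\left(y,M \right)} = -4 + \left(-5 - 2\right) \left(M + 6\right) = -4 - 7 \left(6 + M\right) = -4 - \left(42 + 7 M\right) = -46 - 7 M$)
$\left(w{\left(1,-1 \right)} + f{\left(E{\left(4,-3 \right)} \right)}\right)^{2} = \left(\left(-46 - -7\right) - 3\right)^{2} = \left(\left(-46 + 7\right) - 3\right)^{2} = \left(-39 - 3\right)^{2} = \left(-42\right)^{2} = 1764$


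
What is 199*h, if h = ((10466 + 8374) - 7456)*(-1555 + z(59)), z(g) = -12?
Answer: -3549906872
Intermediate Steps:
h = -17838728 (h = ((10466 + 8374) - 7456)*(-1555 - 12) = (18840 - 7456)*(-1567) = 11384*(-1567) = -17838728)
199*h = 199*(-17838728) = -3549906872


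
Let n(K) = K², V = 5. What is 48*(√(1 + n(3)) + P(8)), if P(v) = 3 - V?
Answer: -96 + 48*√10 ≈ 55.789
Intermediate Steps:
P(v) = -2 (P(v) = 3 - 1*5 = 3 - 5 = -2)
48*(√(1 + n(3)) + P(8)) = 48*(√(1 + 3²) - 2) = 48*(√(1 + 9) - 2) = 48*(√10 - 2) = 48*(-2 + √10) = -96 + 48*√10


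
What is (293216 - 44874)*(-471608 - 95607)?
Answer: -140863307530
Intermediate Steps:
(293216 - 44874)*(-471608 - 95607) = 248342*(-567215) = -140863307530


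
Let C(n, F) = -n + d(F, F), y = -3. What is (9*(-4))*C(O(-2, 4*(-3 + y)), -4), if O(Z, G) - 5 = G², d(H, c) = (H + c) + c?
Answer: 21348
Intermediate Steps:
d(H, c) = H + 2*c
O(Z, G) = 5 + G²
C(n, F) = -n + 3*F (C(n, F) = -n + (F + 2*F) = -n + 3*F)
(9*(-4))*C(O(-2, 4*(-3 + y)), -4) = (9*(-4))*(-(5 + (4*(-3 - 3))²) + 3*(-4)) = -36*(-(5 + (4*(-6))²) - 12) = -36*(-(5 + (-24)²) - 12) = -36*(-(5 + 576) - 12) = -36*(-1*581 - 12) = -36*(-581 - 12) = -36*(-593) = 21348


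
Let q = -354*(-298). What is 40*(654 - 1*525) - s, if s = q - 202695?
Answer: 102363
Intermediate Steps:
q = 105492
s = -97203 (s = 105492 - 202695 = -97203)
40*(654 - 1*525) - s = 40*(654 - 1*525) - 1*(-97203) = 40*(654 - 525) + 97203 = 40*129 + 97203 = 5160 + 97203 = 102363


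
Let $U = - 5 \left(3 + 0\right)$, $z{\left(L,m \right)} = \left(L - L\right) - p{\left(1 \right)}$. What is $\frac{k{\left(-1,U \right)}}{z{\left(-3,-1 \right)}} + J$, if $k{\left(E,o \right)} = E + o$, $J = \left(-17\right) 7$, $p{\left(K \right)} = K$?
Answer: $-103$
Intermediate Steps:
$z{\left(L,m \right)} = -1$ ($z{\left(L,m \right)} = \left(L - L\right) - 1 = 0 - 1 = -1$)
$J = -119$
$U = -15$ ($U = \left(-5\right) 3 = -15$)
$\frac{k{\left(-1,U \right)}}{z{\left(-3,-1 \right)}} + J = \frac{-1 - 15}{-1} - 119 = \left(-16\right) \left(-1\right) - 119 = 16 - 119 = -103$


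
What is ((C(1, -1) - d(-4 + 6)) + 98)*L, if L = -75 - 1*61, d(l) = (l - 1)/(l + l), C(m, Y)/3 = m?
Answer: -13702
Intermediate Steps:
C(m, Y) = 3*m
d(l) = (-1 + l)/(2*l) (d(l) = (-1 + l)/((2*l)) = (-1 + l)*(1/(2*l)) = (-1 + l)/(2*l))
L = -136 (L = -75 - 61 = -136)
((C(1, -1) - d(-4 + 6)) + 98)*L = ((3*1 - (-1 + (-4 + 6))/(2*(-4 + 6))) + 98)*(-136) = ((3 - (-1 + 2)/(2*2)) + 98)*(-136) = ((3 - 1/(2*2)) + 98)*(-136) = ((3 - 1*1/4) + 98)*(-136) = ((3 - 1/4) + 98)*(-136) = (11/4 + 98)*(-136) = (403/4)*(-136) = -13702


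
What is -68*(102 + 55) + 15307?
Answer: 4631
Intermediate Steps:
-68*(102 + 55) + 15307 = -68*157 + 15307 = -10676 + 15307 = 4631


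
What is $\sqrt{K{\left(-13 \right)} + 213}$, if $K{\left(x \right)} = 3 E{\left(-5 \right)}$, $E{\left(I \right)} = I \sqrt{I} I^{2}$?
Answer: $\sqrt{213 - 375 i \sqrt{5}} \approx 23.218 - 18.058 i$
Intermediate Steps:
$E{\left(I \right)} = I^{\frac{7}{2}}$ ($E{\left(I \right)} = I^{\frac{3}{2}} I^{2} = I^{\frac{7}{2}}$)
$K{\left(x \right)} = - 375 i \sqrt{5}$ ($K{\left(x \right)} = 3 \left(-5\right)^{\frac{7}{2}} = 3 \left(- 125 i \sqrt{5}\right) = - 375 i \sqrt{5}$)
$\sqrt{K{\left(-13 \right)} + 213} = \sqrt{- 375 i \sqrt{5} + 213} = \sqrt{213 - 375 i \sqrt{5}}$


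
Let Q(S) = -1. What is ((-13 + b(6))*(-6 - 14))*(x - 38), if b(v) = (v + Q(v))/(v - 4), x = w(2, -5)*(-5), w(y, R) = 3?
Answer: -11130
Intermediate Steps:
x = -15 (x = 3*(-5) = -15)
b(v) = (-1 + v)/(-4 + v) (b(v) = (v - 1)/(v - 4) = (-1 + v)/(-4 + v))
((-13 + b(6))*(-6 - 14))*(x - 38) = ((-13 + (-1 + 6)/(-4 + 6))*(-6 - 14))*(-15 - 38) = ((-13 + 5/2)*(-20))*(-53) = -21/2*(-20)*(-53) = 210*(-53) = -11130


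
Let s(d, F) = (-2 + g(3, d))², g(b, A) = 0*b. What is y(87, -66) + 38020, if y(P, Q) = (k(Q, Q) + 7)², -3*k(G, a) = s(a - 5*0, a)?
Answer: 342469/9 ≈ 38052.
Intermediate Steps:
g(b, A) = 0
s(d, F) = 4 (s(d, F) = (-2 + 0)² = (-2)² = 4)
k(G, a) = -4/3 (k(G, a) = -⅓*4 = -4/3)
y(P, Q) = 289/9 (y(P, Q) = (-4/3 + 7)² = (17/3)² = 289/9)
y(87, -66) + 38020 = 289/9 + 38020 = 342469/9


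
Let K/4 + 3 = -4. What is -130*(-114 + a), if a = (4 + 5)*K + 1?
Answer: 47450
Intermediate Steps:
K = -28 (K = -12 + 4*(-4) = -12 - 16 = -28)
a = -251 (a = (4 + 5)*(-28) + 1 = 9*(-28) + 1 = -252 + 1 = -251)
-130*(-114 + a) = -130*(-114 - 251) = -130*(-365) = 47450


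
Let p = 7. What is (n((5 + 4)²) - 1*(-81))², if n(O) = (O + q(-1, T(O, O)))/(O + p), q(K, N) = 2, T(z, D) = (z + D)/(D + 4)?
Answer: 51998521/7744 ≈ 6714.7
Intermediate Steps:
T(z, D) = (D + z)/(4 + D)
n(O) = (2 + O)/(7 + O) (n(O) = (O + 2)/(O + 7) = (2 + O)/(7 + O))
(n((5 + 4)²) - 1*(-81))² = ((2 + (5 + 4)²)/(7 + (5 + 4)²) - 1*(-81))² = ((2 + 9²)/(7 + 9²) + 81)² = ((2 + 81)/(7 + 81) + 81)² = (83/88 + 81)² = (7211/88)² = 51998521/7744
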